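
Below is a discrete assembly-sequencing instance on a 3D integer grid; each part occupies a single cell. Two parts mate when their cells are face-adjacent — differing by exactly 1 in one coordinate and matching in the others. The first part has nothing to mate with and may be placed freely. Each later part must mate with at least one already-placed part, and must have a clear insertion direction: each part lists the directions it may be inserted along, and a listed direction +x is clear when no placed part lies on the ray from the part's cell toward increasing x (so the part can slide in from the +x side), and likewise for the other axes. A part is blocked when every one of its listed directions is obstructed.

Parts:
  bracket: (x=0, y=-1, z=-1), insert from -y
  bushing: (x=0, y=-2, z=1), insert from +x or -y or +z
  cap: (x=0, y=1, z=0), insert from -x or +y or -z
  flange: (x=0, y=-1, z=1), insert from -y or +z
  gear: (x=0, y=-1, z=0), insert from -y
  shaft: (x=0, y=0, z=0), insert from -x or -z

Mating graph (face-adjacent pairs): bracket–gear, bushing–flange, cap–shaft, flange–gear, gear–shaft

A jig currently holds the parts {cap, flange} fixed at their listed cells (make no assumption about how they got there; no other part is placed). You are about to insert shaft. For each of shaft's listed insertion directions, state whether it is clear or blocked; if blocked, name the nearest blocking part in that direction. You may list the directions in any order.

-x: ray from shaft(0, 0, 0) has no placed part ⇒ clear
-z: ray from shaft(0, 0, 0) has no placed part ⇒ clear

-x: clear; -z: clear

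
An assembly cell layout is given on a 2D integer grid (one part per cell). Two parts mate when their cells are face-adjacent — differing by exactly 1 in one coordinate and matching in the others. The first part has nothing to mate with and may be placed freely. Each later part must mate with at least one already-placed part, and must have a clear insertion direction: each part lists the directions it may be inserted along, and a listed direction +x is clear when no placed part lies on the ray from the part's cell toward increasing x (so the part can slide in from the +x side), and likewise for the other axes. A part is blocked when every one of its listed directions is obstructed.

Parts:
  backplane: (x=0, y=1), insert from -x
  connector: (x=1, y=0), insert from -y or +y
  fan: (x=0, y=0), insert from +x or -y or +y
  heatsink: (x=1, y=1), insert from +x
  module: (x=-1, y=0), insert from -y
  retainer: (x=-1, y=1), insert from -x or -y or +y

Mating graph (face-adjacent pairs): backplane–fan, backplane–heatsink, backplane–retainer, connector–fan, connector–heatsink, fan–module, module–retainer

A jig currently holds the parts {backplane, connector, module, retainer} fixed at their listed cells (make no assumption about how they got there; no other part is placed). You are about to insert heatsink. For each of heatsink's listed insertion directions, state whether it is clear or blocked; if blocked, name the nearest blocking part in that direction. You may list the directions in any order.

+x: ray from heatsink(1, 1) has no placed part ⇒ clear

+x: clear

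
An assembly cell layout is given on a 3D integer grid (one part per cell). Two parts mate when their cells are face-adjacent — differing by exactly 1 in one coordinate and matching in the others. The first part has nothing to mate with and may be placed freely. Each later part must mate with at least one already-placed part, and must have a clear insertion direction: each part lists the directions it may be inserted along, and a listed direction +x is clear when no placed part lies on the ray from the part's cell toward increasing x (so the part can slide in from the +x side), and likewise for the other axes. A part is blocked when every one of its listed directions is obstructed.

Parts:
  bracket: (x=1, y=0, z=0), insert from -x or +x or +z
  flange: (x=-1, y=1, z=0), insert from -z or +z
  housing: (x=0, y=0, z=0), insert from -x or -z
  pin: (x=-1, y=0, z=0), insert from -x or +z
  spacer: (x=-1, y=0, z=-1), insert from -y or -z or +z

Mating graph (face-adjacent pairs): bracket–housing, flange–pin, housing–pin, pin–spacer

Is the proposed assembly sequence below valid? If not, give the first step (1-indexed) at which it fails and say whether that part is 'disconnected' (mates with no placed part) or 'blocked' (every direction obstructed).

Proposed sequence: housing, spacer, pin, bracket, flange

1. housing@(0, 0, 0) [-x clear] — {housing}
2. spacer@(-1, 0, -1) — no placed neighbour ⇒ disconnected

Invalid at step 2 (disconnected)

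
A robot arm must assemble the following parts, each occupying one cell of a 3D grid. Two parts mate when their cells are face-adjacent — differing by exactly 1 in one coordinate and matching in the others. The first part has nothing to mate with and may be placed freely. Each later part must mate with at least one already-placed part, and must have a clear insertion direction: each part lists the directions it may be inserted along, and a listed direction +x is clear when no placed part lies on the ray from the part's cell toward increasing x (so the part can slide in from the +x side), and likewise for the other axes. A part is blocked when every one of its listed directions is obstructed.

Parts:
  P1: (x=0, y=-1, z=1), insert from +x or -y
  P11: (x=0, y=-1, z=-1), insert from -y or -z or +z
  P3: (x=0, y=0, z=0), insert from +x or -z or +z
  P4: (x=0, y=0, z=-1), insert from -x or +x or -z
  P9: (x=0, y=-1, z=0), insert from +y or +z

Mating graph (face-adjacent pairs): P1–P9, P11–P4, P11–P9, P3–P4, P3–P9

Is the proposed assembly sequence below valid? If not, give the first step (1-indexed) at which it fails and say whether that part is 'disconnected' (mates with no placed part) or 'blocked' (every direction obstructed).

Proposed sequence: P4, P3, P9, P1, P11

Valid

1. P4@(0, 0, -1) [-x clear] — {P4}
2. P3@(0, 0, 0) [+x clear] — {P3, P4}
3. P9@(0, -1, 0) [+z clear] — {P3, P4, P9}
4. P1@(0, -1, 1) [+x clear] — {P1, P3, P4, P9}
5. P11@(0, -1, -1) [-y clear] — {P1, P11, P3, P4, P9}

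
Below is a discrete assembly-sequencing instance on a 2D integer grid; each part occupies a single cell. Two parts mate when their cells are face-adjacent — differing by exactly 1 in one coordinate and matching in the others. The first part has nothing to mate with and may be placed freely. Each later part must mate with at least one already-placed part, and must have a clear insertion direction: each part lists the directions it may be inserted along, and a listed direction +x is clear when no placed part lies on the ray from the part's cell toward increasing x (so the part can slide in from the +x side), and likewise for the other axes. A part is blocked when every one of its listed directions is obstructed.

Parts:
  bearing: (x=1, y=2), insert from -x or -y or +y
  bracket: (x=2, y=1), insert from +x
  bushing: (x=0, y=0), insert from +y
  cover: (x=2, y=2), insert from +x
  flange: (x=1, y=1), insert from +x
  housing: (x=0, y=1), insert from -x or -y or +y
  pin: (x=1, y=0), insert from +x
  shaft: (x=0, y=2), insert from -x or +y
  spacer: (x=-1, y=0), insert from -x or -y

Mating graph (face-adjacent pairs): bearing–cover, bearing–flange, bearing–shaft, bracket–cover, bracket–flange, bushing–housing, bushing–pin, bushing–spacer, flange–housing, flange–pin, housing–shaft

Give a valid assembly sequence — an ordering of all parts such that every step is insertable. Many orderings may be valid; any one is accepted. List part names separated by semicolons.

1. bushing@(0, 0) [+y clear] — {bushing}
2. pin@(1, 0) [+x clear] — {bushing, pin}
3. housing@(0, 1) [-x clear] — {bushing, housing, pin}
4. shaft@(0, 2) [-x clear] — {bushing, housing, pin, shaft}
5. flange@(1, 1) [+x clear] — {bushing, flange, housing, pin, shaft}
6. bracket@(2, 1) [+x clear] — {bracket, bushing, flange, housing, pin, shaft}
7. cover@(2, 2) [+x clear] — {bracket, bushing, cover, flange, housing, pin, shaft}
8. bearing@(1, 2) [+y clear] — {bearing, bracket, bushing, cover, flange, housing, pin, shaft}
9. spacer@(-1, 0) [-x clear] — {bearing, bracket, bushing, cover, flange, housing, pin, shaft, spacer}

bushing; pin; housing; shaft; flange; bracket; cover; bearing; spacer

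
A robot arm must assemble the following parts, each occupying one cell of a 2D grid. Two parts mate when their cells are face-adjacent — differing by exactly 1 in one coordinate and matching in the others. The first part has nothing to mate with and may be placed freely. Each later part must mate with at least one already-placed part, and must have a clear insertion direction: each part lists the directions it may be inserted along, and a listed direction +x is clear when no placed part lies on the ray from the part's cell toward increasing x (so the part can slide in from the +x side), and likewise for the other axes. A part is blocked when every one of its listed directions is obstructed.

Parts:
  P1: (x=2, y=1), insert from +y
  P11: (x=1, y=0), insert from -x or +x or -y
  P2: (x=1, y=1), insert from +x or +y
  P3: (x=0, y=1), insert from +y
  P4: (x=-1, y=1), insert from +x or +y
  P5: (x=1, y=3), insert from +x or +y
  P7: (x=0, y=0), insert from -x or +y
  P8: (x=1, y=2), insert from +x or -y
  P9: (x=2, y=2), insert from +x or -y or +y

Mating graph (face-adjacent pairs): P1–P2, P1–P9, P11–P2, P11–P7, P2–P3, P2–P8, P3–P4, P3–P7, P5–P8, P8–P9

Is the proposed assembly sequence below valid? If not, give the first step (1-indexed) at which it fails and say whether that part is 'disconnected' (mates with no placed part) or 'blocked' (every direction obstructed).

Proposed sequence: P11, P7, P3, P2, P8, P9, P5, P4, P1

Invalid at step 9 (blocked)

1. P11@(1, 0) [-x clear] — {P11}
2. P7@(0, 0) [-x clear] — {P11, P7}
3. P3@(0, 1) [+y clear] — {P11, P3, P7}
4. P2@(1, 1) [+x clear] — {P11, P2, P3, P7}
5. P8@(1, 2) [+x clear] — {P11, P2, P3, P7, P8}
6. P9@(2, 2) [+x clear] — {P11, P2, P3, P7, P8, P9}
7. P5@(1, 3) [+x clear] — {P11, P2, P3, P5, P7, P8, P9}
8. P4@(-1, 1) [+y clear] — {P11, P2, P3, P4, P5, P7, P8, P9}
9. P1@(2, 1) — +y all obstructed ⇒ blocked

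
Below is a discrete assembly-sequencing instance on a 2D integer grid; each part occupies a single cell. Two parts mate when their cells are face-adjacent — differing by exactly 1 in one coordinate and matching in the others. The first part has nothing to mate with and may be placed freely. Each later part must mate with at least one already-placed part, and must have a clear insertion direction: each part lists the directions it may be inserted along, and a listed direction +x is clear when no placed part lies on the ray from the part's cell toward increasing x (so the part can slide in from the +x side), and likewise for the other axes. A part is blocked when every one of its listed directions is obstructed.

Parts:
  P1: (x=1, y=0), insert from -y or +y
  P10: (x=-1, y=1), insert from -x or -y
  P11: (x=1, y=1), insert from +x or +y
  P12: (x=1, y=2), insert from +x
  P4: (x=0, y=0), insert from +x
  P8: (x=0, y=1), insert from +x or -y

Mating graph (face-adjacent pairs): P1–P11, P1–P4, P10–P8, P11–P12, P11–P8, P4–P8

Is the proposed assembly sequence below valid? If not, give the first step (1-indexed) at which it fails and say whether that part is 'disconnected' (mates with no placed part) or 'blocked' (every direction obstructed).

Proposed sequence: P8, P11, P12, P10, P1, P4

Invalid at step 6 (blocked)

1. P8@(0, 1) [+x clear] — {P8}
2. P11@(1, 1) [+x clear] — {P11, P8}
3. P12@(1, 2) [+x clear] — {P11, P12, P8}
4. P10@(-1, 1) [-x clear] — {P10, P11, P12, P8}
5. P1@(1, 0) [-y clear] — {P1, P10, P11, P12, P8}
6. P4@(0, 0) — +x all obstructed ⇒ blocked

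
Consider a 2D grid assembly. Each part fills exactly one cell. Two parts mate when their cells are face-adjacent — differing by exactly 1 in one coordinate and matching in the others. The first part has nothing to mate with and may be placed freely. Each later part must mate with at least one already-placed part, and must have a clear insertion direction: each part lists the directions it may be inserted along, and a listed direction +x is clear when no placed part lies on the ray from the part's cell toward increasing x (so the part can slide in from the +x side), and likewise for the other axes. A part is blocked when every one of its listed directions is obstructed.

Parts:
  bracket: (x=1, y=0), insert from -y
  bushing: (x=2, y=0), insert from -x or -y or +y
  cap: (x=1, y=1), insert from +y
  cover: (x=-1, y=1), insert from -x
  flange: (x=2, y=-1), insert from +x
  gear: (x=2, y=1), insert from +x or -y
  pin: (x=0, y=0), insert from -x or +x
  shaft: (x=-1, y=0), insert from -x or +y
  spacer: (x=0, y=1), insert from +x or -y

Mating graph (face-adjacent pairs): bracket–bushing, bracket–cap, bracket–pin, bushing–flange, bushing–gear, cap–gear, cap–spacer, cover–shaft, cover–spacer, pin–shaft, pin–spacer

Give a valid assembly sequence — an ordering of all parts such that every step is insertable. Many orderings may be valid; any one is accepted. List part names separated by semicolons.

spacer; pin; bracket; bushing; flange; cover; gear; cap; shaft

1. spacer@(0, 1) [+x clear] — {spacer}
2. pin@(0, 0) [-x clear] — {pin, spacer}
3. bracket@(1, 0) [-y clear] — {bracket, pin, spacer}
4. bushing@(2, 0) [-y clear] — {bracket, bushing, pin, spacer}
5. flange@(2, -1) [+x clear] — {bracket, bushing, flange, pin, spacer}
6. cover@(-1, 1) [-x clear] — {bracket, bushing, cover, flange, pin, spacer}
7. gear@(2, 1) [+x clear] — {bracket, bushing, cover, flange, gear, pin, spacer}
8. cap@(1, 1) [+y clear] — {bracket, bushing, cap, cover, flange, gear, pin, spacer}
9. shaft@(-1, 0) [-x clear] — {bracket, bushing, cap, cover, flange, gear, pin, shaft, spacer}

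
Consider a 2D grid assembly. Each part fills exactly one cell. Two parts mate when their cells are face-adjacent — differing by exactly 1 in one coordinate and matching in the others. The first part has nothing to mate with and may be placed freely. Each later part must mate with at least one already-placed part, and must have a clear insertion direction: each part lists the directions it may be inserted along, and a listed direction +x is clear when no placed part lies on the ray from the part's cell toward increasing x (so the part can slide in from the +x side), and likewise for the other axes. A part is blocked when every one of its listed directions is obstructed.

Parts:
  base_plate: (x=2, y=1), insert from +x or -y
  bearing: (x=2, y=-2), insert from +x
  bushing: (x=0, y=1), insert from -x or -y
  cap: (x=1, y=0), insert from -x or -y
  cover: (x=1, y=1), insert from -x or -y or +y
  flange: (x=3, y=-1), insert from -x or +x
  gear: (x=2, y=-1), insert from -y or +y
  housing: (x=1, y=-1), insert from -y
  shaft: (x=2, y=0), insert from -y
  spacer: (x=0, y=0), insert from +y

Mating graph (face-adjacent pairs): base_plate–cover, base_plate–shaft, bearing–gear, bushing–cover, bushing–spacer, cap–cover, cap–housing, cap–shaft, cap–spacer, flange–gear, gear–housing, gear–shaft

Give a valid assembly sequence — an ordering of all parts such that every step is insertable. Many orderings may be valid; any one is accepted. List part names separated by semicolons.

spacer; cap; bushing; cover; shaft; gear; bearing; housing; flange; base_plate

1. spacer@(0, 0) [+y clear] — {spacer}
2. cap@(1, 0) [-y clear] — {cap, spacer}
3. bushing@(0, 1) [-x clear] — {bushing, cap, spacer}
4. cover@(1, 1) [+y clear] — {bushing, cap, cover, spacer}
5. shaft@(2, 0) [-y clear] — {bushing, cap, cover, shaft, spacer}
6. gear@(2, -1) [-y clear] — {bushing, cap, cover, gear, shaft, spacer}
7. bearing@(2, -2) [+x clear] — {bearing, bushing, cap, cover, gear, shaft, spacer}
8. housing@(1, -1) [-y clear] — {bearing, bushing, cap, cover, gear, housing, shaft, spacer}
9. flange@(3, -1) [+x clear] — {bearing, bushing, cap, cover, flange, gear, housing, shaft, spacer}
10. base_plate@(2, 1) [+x clear] — {base_plate, bearing, bushing, cap, cover, flange, gear, housing, shaft, spacer}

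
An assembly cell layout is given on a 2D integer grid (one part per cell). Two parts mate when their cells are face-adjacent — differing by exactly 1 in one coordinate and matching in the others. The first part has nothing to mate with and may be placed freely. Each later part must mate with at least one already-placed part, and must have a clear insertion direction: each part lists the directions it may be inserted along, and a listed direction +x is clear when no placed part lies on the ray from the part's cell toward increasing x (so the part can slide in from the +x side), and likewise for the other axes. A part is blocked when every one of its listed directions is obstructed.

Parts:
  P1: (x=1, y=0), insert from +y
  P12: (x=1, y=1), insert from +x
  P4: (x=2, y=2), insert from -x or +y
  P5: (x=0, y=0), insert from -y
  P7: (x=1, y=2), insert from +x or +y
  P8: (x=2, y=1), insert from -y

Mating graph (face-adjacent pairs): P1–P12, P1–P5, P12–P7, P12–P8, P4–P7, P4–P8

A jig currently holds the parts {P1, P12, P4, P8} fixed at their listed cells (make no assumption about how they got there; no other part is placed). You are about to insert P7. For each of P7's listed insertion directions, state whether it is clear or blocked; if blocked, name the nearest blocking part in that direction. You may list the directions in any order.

+x: blocked by P4; +y: clear

+x: nearest on ray is P4@(2, 2) ⇒ blocked
+y: ray from P7(1, 2) has no placed part ⇒ clear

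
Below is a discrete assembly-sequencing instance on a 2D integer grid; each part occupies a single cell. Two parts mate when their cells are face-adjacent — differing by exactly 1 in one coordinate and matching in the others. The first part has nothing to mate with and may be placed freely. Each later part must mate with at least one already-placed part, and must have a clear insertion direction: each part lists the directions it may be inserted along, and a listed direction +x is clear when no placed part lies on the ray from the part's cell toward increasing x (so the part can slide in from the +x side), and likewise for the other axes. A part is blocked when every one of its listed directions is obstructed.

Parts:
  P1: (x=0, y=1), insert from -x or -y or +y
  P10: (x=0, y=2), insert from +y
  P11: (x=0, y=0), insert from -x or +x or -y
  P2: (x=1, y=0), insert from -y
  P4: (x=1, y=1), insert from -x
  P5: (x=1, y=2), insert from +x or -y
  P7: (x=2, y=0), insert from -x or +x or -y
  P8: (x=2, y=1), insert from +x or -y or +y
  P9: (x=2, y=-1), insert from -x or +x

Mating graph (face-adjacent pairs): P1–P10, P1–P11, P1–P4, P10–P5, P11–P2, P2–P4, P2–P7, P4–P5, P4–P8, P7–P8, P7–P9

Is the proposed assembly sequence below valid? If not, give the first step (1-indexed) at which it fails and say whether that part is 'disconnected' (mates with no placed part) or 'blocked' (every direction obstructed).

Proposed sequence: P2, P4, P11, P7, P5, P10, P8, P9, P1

1. P2@(1, 0) [-y clear] — {P2}
2. P4@(1, 1) [-x clear] — {P2, P4}
3. P11@(0, 0) [-x clear] — {P11, P2, P4}
4. P7@(2, 0) [+x clear] — {P11, P2, P4, P7}
5. P5@(1, 2) [+x clear] — {P11, P2, P4, P5, P7}
6. P10@(0, 2) [+y clear] — {P10, P11, P2, P4, P5, P7}
7. P8@(2, 1) [+x clear] — {P10, P11, P2, P4, P5, P7, P8}
8. P9@(2, -1) [-x clear] — {P10, P11, P2, P4, P5, P7, P8, P9}
9. P1@(0, 1) [-x clear] — {P1, P10, P11, P2, P4, P5, P7, P8, P9}

Valid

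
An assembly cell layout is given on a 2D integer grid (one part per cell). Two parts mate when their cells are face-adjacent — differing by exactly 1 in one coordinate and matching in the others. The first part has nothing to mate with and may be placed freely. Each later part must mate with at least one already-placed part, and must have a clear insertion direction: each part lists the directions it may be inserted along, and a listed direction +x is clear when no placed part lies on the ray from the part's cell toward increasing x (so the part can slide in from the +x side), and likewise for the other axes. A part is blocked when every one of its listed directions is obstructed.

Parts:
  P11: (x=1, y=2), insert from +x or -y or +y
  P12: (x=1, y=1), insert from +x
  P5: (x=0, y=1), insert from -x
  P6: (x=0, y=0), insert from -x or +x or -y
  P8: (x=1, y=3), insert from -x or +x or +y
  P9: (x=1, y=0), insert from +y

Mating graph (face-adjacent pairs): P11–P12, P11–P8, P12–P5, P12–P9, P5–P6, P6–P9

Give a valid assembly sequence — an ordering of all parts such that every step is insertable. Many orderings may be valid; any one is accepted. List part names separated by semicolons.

P9; P12; P11; P8; P6; P5

1. P9@(1, 0) [+y clear] — {P9}
2. P12@(1, 1) [+x clear] — {P12, P9}
3. P11@(1, 2) [+x clear] — {P11, P12, P9}
4. P8@(1, 3) [-x clear] — {P11, P12, P8, P9}
5. P6@(0, 0) [-x clear] — {P11, P12, P6, P8, P9}
6. P5@(0, 1) [-x clear] — {P11, P12, P5, P6, P8, P9}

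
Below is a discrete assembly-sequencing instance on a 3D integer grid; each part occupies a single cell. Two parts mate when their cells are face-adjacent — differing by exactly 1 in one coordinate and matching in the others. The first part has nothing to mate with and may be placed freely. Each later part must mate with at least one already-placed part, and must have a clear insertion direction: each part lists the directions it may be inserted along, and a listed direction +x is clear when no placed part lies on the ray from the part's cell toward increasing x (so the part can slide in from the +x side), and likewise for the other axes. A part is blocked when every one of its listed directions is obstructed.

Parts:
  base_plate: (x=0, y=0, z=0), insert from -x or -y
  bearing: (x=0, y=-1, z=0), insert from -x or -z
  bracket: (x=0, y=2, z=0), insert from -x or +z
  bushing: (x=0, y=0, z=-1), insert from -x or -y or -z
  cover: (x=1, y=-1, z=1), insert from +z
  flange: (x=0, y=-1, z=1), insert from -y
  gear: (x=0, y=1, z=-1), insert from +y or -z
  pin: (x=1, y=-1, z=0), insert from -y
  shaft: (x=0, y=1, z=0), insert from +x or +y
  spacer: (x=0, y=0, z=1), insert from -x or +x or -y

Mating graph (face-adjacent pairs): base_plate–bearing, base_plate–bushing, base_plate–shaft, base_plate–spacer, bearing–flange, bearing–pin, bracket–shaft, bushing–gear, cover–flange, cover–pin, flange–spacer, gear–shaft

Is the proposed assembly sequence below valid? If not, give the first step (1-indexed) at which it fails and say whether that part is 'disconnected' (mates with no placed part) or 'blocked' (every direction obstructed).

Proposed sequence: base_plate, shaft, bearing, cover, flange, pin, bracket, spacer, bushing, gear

1. base_plate@(0, 0, 0) [-x clear] — {base_plate}
2. shaft@(0, 1, 0) [+x clear] — {base_plate, shaft}
3. bearing@(0, -1, 0) [-x clear] — {base_plate, bearing, shaft}
4. cover@(1, -1, 1) — no placed neighbour ⇒ disconnected

Invalid at step 4 (disconnected)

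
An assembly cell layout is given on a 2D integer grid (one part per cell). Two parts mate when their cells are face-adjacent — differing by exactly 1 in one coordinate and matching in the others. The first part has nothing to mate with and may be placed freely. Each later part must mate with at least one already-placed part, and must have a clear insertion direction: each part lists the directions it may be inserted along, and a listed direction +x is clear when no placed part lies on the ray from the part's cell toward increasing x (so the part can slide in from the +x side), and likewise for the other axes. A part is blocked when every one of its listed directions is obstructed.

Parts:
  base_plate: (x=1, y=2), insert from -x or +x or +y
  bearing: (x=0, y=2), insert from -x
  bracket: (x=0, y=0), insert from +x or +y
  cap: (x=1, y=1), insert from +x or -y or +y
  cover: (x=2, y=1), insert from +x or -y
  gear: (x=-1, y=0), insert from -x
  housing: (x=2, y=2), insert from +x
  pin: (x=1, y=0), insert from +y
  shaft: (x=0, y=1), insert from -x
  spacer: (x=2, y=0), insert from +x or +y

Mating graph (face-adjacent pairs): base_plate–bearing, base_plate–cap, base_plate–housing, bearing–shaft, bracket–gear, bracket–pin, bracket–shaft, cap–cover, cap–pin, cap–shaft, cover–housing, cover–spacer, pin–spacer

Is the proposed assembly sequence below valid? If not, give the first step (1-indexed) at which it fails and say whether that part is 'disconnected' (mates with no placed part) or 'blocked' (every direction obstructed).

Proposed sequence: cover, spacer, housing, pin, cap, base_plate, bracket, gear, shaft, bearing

1. cover@(2, 1) [+x clear] — {cover}
2. spacer@(2, 0) [+x clear] — {cover, spacer}
3. housing@(2, 2) [+x clear] — {cover, housing, spacer}
4. pin@(1, 0) [+y clear] — {cover, housing, pin, spacer}
5. cap@(1, 1) [+y clear] — {cap, cover, housing, pin, spacer}
6. base_plate@(1, 2) [-x clear] — {base_plate, cap, cover, housing, pin, spacer}
7. bracket@(0, 0) [+y clear] — {base_plate, bracket, cap, cover, housing, pin, spacer}
8. gear@(-1, 0) [-x clear] — {base_plate, bracket, cap, cover, gear, housing, pin, spacer}
9. shaft@(0, 1) [-x clear] — {base_plate, bracket, cap, cover, gear, housing, pin, shaft, spacer}
10. bearing@(0, 2) [-x clear] — {base_plate, bearing, bracket, cap, cover, gear, housing, pin, shaft, spacer}

Valid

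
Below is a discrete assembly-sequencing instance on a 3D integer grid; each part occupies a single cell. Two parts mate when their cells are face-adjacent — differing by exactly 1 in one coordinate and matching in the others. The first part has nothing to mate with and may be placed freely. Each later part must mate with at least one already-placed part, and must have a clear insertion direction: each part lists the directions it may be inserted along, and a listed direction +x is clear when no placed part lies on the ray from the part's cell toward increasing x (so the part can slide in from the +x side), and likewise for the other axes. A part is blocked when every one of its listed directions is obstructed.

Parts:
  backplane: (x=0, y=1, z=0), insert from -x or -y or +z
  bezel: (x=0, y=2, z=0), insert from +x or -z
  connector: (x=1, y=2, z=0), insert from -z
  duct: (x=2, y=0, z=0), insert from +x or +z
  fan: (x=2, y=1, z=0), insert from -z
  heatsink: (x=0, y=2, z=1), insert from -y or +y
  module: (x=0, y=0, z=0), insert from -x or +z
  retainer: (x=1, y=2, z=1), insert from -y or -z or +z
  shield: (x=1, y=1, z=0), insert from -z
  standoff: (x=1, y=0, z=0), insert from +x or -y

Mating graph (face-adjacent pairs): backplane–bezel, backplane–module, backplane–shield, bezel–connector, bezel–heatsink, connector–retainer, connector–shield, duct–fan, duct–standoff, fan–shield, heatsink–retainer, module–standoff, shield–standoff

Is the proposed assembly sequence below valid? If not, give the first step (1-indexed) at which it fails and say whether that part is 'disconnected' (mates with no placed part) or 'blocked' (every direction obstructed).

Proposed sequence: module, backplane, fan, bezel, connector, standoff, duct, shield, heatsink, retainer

1. module@(0, 0, 0) [-x clear] — {module}
2. backplane@(0, 1, 0) [-x clear] — {backplane, module}
3. fan@(2, 1, 0) — no placed neighbour ⇒ disconnected

Invalid at step 3 (disconnected)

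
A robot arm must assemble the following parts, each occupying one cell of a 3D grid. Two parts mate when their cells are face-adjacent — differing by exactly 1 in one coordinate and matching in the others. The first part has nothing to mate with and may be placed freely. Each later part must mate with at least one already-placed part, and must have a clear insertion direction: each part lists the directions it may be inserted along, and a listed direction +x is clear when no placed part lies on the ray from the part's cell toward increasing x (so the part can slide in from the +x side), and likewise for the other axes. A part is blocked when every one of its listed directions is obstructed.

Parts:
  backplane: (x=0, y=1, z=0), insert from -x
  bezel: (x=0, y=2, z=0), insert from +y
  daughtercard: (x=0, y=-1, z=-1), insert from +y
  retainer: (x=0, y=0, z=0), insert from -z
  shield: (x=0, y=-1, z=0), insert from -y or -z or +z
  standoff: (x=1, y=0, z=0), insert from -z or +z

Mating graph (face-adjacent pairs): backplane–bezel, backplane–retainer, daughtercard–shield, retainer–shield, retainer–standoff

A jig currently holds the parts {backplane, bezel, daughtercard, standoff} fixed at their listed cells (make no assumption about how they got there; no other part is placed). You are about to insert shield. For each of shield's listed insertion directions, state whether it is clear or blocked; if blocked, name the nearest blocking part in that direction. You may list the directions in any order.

+z: clear; -y: clear; -z: blocked by daughtercard

-y: ray from shield(0, -1, 0) has no placed part ⇒ clear
-z: nearest on ray is daughtercard@(0, -1, -1) ⇒ blocked
+z: ray from shield(0, -1, 0) has no placed part ⇒ clear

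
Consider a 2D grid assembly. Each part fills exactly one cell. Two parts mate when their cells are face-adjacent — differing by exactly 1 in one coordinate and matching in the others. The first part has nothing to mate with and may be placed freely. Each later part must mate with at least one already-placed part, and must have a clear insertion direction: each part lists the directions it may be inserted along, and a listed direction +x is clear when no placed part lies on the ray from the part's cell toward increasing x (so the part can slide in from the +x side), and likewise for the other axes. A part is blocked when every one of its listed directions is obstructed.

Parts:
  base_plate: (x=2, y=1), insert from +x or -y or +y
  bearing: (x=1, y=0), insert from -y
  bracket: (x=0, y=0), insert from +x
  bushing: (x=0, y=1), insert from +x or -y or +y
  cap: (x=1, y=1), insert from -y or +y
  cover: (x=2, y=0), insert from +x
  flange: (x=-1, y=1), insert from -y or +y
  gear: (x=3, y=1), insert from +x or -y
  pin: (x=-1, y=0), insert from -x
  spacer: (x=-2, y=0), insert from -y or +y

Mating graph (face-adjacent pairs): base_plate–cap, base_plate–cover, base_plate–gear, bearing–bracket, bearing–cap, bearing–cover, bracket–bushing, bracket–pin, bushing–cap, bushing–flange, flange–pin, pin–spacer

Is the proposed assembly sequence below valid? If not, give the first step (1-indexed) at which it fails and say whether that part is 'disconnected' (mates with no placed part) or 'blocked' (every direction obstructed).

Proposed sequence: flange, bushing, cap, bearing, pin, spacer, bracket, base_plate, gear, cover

1. flange@(-1, 1) [-y clear] — {flange}
2. bushing@(0, 1) [+x clear] — {bushing, flange}
3. cap@(1, 1) [-y clear] — {bushing, cap, flange}
4. bearing@(1, 0) [-y clear] — {bearing, bushing, cap, flange}
5. pin@(-1, 0) [-x clear] — {bearing, bushing, cap, flange, pin}
6. spacer@(-2, 0) [-y clear] — {bearing, bushing, cap, flange, pin, spacer}
7. bracket@(0, 0) — +x all obstructed ⇒ blocked

Invalid at step 7 (blocked)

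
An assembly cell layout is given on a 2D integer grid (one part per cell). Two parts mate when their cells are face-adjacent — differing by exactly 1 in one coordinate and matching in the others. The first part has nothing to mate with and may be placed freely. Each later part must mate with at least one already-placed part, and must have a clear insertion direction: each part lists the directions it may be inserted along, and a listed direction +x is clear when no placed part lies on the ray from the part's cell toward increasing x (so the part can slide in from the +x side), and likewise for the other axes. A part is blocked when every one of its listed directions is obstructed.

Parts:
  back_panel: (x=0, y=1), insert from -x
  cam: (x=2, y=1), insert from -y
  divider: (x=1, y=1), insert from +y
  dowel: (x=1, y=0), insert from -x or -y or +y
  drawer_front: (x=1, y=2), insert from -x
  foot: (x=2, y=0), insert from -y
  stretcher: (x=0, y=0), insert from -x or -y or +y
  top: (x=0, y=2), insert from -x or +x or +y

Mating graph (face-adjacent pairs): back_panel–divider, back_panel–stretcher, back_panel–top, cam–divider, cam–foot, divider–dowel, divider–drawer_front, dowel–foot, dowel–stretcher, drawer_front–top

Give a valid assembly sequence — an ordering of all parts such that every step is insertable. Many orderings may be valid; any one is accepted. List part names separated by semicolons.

1. stretcher@(0, 0) [-x clear] — {stretcher}
2. back_panel@(0, 1) [-x clear] — {back_panel, stretcher}
3. divider@(1, 1) [+y clear] — {back_panel, divider, stretcher}
4. drawer_front@(1, 2) [-x clear] — {back_panel, divider, drawer_front, stretcher}
5. top@(0, 2) [-x clear] — {back_panel, divider, drawer_front, stretcher, top}
6. cam@(2, 1) [-y clear] — {back_panel, cam, divider, drawer_front, stretcher, top}
7. foot@(2, 0) [-y clear] — {back_panel, cam, divider, drawer_front, foot, stretcher, top}
8. dowel@(1, 0) [-y clear] — {back_panel, cam, divider, dowel, drawer_front, foot, stretcher, top}

stretcher; back_panel; divider; drawer_front; top; cam; foot; dowel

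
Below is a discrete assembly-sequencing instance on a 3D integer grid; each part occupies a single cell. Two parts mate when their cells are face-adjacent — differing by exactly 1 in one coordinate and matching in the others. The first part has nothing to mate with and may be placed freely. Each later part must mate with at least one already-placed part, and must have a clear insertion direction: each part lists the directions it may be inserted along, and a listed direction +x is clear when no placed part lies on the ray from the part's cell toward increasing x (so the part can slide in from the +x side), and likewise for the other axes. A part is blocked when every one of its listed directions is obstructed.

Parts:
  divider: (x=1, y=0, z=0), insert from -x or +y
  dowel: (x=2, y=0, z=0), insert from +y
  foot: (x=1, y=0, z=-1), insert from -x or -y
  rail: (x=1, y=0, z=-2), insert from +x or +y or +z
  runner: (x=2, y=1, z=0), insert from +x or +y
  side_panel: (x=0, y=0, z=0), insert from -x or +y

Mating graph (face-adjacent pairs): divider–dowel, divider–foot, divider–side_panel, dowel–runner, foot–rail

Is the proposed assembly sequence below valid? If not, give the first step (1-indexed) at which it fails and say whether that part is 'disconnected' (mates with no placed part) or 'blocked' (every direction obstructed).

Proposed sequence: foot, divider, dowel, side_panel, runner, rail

1. foot@(1, 0, -1) [-x clear] — {foot}
2. divider@(1, 0, 0) [-x clear] — {divider, foot}
3. dowel@(2, 0, 0) [+y clear] — {divider, dowel, foot}
4. side_panel@(0, 0, 0) [-x clear] — {divider, dowel, foot, side_panel}
5. runner@(2, 1, 0) [+x clear] — {divider, dowel, foot, runner, side_panel}
6. rail@(1, 0, -2) [+x clear] — {divider, dowel, foot, rail, runner, side_panel}

Valid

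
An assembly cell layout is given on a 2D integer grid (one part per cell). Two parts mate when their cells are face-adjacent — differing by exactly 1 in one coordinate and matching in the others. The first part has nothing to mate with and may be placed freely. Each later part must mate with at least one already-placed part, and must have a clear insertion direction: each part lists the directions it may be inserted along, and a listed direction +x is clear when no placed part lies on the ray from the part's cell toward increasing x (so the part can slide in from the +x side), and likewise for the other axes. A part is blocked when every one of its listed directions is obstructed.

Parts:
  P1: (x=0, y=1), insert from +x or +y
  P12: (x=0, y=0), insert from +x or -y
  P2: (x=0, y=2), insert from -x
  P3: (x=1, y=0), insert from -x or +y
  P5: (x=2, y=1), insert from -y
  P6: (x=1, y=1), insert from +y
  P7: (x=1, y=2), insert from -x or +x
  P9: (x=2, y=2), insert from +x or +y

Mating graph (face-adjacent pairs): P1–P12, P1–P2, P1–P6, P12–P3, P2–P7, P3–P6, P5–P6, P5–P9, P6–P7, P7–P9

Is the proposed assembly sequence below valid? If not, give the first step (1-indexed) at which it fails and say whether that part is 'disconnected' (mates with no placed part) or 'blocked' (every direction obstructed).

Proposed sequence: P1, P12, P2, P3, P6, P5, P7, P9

Valid

1. P1@(0, 1) [+x clear] — {P1}
2. P12@(0, 0) [+x clear] — {P1, P12}
3. P2@(0, 2) [-x clear] — {P1, P12, P2}
4. P3@(1, 0) [+y clear] — {P1, P12, P2, P3}
5. P6@(1, 1) [+y clear] — {P1, P12, P2, P3, P6}
6. P5@(2, 1) [-y clear] — {P1, P12, P2, P3, P5, P6}
7. P7@(1, 2) [+x clear] — {P1, P12, P2, P3, P5, P6, P7}
8. P9@(2, 2) [+x clear] — {P1, P12, P2, P3, P5, P6, P7, P9}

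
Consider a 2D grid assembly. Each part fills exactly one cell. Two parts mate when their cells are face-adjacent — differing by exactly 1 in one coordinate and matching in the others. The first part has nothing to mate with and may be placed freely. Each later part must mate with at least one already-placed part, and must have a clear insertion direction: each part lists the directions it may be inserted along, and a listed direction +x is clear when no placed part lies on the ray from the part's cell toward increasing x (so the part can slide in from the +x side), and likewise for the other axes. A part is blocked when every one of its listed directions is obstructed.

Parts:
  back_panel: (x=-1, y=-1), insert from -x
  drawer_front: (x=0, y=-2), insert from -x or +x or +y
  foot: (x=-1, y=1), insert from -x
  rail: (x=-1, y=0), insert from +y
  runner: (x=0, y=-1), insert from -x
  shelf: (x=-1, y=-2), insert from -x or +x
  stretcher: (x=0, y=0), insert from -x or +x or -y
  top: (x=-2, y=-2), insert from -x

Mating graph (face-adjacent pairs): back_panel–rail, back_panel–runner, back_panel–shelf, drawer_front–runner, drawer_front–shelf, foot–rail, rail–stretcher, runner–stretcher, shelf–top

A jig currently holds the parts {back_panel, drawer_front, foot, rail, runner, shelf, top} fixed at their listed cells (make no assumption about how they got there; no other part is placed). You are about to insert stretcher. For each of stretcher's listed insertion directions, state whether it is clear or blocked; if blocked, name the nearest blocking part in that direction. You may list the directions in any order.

+x: clear; -x: blocked by rail; -y: blocked by runner

-x: nearest on ray is rail@(-1, 0) ⇒ blocked
+x: ray from stretcher(0, 0) has no placed part ⇒ clear
-y: nearest on ray is runner@(0, -1) ⇒ blocked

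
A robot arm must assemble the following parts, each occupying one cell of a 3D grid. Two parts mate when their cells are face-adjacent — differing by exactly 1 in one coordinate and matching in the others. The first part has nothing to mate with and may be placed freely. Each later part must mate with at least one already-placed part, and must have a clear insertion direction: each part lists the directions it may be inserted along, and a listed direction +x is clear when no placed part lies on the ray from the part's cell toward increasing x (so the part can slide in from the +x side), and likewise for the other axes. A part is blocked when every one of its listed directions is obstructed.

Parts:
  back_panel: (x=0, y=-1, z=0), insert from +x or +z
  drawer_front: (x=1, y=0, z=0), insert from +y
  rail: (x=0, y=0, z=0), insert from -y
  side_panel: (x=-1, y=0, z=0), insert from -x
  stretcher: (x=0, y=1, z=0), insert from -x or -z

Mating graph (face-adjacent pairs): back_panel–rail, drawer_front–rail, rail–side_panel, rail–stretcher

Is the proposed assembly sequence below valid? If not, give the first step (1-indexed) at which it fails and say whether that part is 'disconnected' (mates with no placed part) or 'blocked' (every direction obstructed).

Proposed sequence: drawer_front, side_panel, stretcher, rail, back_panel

Invalid at step 2 (disconnected)

1. drawer_front@(1, 0, 0) [+y clear] — {drawer_front}
2. side_panel@(-1, 0, 0) — no placed neighbour ⇒ disconnected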